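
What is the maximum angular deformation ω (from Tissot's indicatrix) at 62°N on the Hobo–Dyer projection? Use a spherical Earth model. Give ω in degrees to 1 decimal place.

57.5°

Hobo–Dyer is a cylindrical equal-area projection with standard parallels at ±37.5°. Cylindrical equal-area (φ₀ = 37.5°): h = cos φ / cos 37.5° along meridians, k = cos 37.5° / cos φ along parallels; h·k = 1.
At 62°: h = 0.5918, k = 1.690; principal scales a = 1.690, b = 0.5918.
sin(ω/2) = (a − b)/(a + b) = 1.098/2.282 = 0.4813, so ω = 2 arcsin(0.4813) ≈ 57.5°.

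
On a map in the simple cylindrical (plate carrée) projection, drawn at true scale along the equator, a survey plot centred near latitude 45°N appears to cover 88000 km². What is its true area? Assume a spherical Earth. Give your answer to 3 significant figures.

In the plate carrée (x = Rλ, y = Rφ), meridians are true-scale (h = 1) and parallels are stretched by k = sec φ.
Areal scale = h·k = 1 × sec φ; at 45°, h = 1.000, k = 1.414, so h·k = 1.414.
True area = apparent / (areal scale) = 88000 / 1.414 ≈ 62200 km².

62200 km²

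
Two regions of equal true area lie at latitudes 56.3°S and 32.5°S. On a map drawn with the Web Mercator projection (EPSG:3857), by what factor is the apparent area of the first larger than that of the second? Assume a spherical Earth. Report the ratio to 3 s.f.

On Mercator, area is exaggerated by sec²φ = 1/cos²φ.
At 56.3°: sec²(56.3°) = 1/0.5548² = 3.248.
At 32.5°: sec²(32.5°) = 1/0.8434² = 1.406.
Ratio = 3.248/1.406 = cos²(32.5°)/cos²(56.3°) ≈ 2.31.

2.31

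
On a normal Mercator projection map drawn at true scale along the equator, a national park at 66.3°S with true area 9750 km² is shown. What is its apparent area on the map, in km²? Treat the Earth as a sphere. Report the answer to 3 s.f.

60300 km²

Mercator is conformal, so the point scale is isotropic: h = k = sec φ = 1/cos φ.
Areal scale = k² = sec²φ = 1/cos²(66.3°) = 1/0.4019² = 6.190.
Apparent area = 9750 × 6.190 ≈ 60300 km².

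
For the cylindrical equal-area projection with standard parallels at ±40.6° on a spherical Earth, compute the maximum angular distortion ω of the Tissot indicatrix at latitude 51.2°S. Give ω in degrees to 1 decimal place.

For cylindrical equal-area with standard parallel φ₀, h = cos φ / cos φ₀ and k = cos φ₀ / cos φ, so h·k = 1.
At 51.2°: h = 0.8253, k = 1.212; principal scales a = 1.212, b = 0.8253.
sin(ω/2) = (a − b)/(a + b) = 0.3865/2.037 = 0.1897, so ω = 2 arcsin(0.1897) ≈ 21.9°.

21.9°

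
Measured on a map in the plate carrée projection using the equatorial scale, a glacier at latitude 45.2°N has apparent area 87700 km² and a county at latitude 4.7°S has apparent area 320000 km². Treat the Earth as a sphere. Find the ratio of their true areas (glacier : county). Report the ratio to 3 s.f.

On the plate carrée, areal scale = h·k = 1 × sec φ, so true area = apparent × cos φ.
True area of glacier: 87700 × cos(45.2°) = 87700 × 0.7046 = 61800 km².
True area of county: 320000 × cos(4.7°) = 320000 × 0.9966 = 318900 km².
Ratio = 61800 / 318900 ≈ 0.194.

0.194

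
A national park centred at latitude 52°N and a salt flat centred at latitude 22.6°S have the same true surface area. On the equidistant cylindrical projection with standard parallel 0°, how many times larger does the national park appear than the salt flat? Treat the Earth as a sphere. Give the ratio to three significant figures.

1.50

For the equirectangular projection with φ₀ = 0 (plate carrée), h = 1 along meridians and k = sec φ along parallels.
Areal scale at 52°: h·k = 1.000 × 1.624 = 1.624.
Areal scale at 22.6°: h·k = 1.000 × 1.083 = 1.083.
Ratio = 1.624/1.083 ≈ 1.50.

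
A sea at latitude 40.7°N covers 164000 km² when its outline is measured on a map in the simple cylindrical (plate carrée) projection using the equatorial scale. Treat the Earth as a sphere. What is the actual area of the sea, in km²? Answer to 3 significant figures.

In the plate carrée (x = Rλ, y = Rφ), meridians are true-scale (h = 1) and parallels are stretched by k = sec φ.
Areal scale = h·k = 1 × sec φ; at 40.7°, h = 1.000, k = 1.319, so h·k = 1.319.
True area = apparent / (areal scale) = 164000 / 1.319 ≈ 124000 km².

124000 km²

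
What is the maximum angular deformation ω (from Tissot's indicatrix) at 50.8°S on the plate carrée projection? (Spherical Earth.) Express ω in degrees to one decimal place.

26.1°

Plate carrée maps x = Rλ, y = Rφ. The meridian scale is h = 1 and the parallel scale is k = 1/cos φ = sec φ.
At 50.8°: h = 1.000, k = 1.582; principal scales a = 1.582, b = 1.000.
sin(ω/2) = (a − b)/(a + b) = 0.5822/2.582 = 0.2255, so ω = 2 arcsin(0.2255) ≈ 26.1°.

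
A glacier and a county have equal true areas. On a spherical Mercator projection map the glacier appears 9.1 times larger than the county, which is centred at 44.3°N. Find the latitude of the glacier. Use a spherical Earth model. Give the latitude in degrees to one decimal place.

For equal true areas on Mercator, apparent areas scale as sec²φ, so the ratio is cos²φ₂ / cos²φ₁.
cos²φ₂ / cos²φ₁ = 9.1  ⇒  cos φ₁ = cos 44.3° / √9.1 = 0.7157/3.017 = 0.2372.
φ₁ = arccos(0.2372) ≈ 76.3°.

76.3°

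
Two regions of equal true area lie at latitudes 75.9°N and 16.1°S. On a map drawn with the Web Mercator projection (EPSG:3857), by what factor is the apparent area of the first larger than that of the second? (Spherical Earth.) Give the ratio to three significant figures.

15.6

Mercator areal scale is sec²φ.
At 75.9°: sec²(75.9°) = 1/0.2436² = 16.85.
At 16.1°: sec²(16.1°) = 1/0.9608² = 1.083.
Ratio = 16.85/1.083 = cos²(16.1°)/cos²(75.9°) ≈ 15.6.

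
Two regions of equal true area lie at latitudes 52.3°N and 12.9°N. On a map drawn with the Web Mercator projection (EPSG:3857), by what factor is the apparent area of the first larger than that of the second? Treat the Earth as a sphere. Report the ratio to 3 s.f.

Mercator is conformal with k = sec φ, so areal scale = k² = sec²φ.
At 52.3°: sec²(52.3°) = 1/0.6115² = 2.674.
At 12.9°: sec²(12.9°) = 1/0.9748² = 1.052.
Ratio = 2.674/1.052 = cos²(12.9°)/cos²(52.3°) ≈ 2.54.

2.54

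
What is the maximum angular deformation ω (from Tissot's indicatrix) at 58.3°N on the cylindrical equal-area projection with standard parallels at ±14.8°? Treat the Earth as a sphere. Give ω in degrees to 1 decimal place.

Cylindrical equal-area (φ₀ = 14.8°): h = cos φ / cos 14.8° along meridians, k = cos 14.8° / cos φ along parallels; h·k = 1.
At 58.3°: h = 0.5435, k = 1.840; principal scales a = 1.840, b = 0.5435.
sin(ω/2) = (a − b)/(a + b) = 1.296/2.383 = 0.5439, so ω = 2 arcsin(0.5439) ≈ 65.9°.

65.9°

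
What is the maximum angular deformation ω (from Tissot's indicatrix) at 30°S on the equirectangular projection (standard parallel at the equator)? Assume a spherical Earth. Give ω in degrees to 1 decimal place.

For the equirectangular projection with φ₀ = 0 (plate carrée), h = 1 along meridians and k = sec φ along parallels.
At 30°: h = 1.000, k = 1.155; principal scales a = 1.155, b = 1.000.
sin(ω/2) = (a − b)/(a + b) = 0.1547/2.155 = 0.07180, so ω = 2 arcsin(0.07180) ≈ 8.2°.

8.2°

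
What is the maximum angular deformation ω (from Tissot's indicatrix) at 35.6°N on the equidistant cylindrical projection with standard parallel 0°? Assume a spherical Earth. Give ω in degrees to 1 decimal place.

11.8°

In the plate carrée (x = Rλ, y = Rφ), meridians are true-scale (h = 1) and parallels are stretched by k = sec φ.
At 35.6°: h = 1.000, k = 1.230; principal scales a = 1.230, b = 1.000.
sin(ω/2) = (a − b)/(a + b) = 0.2299/2.230 = 0.1031, so ω = 2 arcsin(0.1031) ≈ 11.8°.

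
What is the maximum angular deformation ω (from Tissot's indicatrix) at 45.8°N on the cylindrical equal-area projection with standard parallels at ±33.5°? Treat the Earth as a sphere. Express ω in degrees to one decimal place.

A cylindrical equal-area projection with standard parallel φ₀ has meridian scale h = cos φ / cos φ₀ and parallel scale k = cos φ₀ / cos φ (so areas are preserved, h·k = 1).
At 45.8°: h = 0.8360, k = 1.196; principal scales a = 1.196, b = 0.8360.
sin(ω/2) = (a − b)/(a + b) = 0.3601/2.032 = 0.1772, so ω = 2 arcsin(0.1772) ≈ 20.4°.

20.4°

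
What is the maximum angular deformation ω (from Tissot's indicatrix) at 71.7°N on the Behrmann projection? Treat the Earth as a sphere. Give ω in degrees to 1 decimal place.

100.3°

The Behrmann projection is cylindrical equal-area with φ₀ = 30°. Cylindrical equal-area (φ₀ = 30°): h = cos φ / cos 30° along meridians, k = cos 30° / cos φ along parallels; h·k = 1.
At 71.7°: h = 0.3626, k = 2.758; principal scales a = 2.758, b = 0.3626.
sin(ω/2) = (a − b)/(a + b) = 2.396/3.121 = 0.7676, so ω = 2 arcsin(0.7676) ≈ 100.3°.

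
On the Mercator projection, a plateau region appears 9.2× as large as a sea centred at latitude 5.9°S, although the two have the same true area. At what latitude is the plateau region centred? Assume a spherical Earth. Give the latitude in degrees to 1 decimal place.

70.9°

For equal true areas on Mercator, apparent areas scale as sec²φ, so the ratio is cos²φ₂ / cos²φ₁.
cos²φ₂ / cos²φ₁ = 9.2  ⇒  cos φ₁ = cos 5.9° / √9.2 = 0.9947/3.033 = 0.3279.
φ₁ = arccos(0.3279) ≈ 70.9°.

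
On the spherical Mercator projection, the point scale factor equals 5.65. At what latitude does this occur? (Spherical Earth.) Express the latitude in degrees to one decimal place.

79.8°

Mercator scale is k = sec φ = 1/cos φ.
1/cos φ = 5.65  ⇒  cos φ = 0.1770  ⇒  φ = arccos(0.1770) ≈ 79.8°.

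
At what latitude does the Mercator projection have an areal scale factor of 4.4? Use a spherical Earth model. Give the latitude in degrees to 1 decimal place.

61.5°

Mercator areal scale is sec²φ.
sec²φ = 4.4  ⇒  cos²φ = 0.2273  ⇒  cos φ = 0.4767.
φ = arccos(0.4767) ≈ 61.5°.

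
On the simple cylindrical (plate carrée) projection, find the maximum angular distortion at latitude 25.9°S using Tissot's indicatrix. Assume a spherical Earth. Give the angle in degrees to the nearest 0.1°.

6.1°

For the equirectangular projection with φ₀ = 0 (plate carrée), h = 1 along meridians and k = sec φ along parallels.
At 25.9°: h = 1.000, k = 1.112; principal scales a = 1.112, b = 1.000.
sin(ω/2) = (a − b)/(a + b) = 0.1117/2.112 = 0.05288, so ω = 2 arcsin(0.05288) ≈ 6.1°.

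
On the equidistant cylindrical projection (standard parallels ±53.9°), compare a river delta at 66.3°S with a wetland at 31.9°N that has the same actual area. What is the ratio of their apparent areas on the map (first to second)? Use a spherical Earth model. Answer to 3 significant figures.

The equidistant cylindrical projection with φ₀ = 53.9° has h = 1 (meridians true) and k = cos φ₀ / cos φ along parallels.
Areal scale at 66.3°: h·k = 1.000 × 1.466 = 1.466.
Areal scale at 31.9°: h·k = 1.000 × 0.6940 = 0.6940.
Ratio = 1.466/0.6940 ≈ 2.11.

2.11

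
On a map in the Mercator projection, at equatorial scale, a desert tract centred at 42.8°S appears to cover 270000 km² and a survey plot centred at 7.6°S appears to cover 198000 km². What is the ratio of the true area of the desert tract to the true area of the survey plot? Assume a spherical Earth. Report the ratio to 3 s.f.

0.747

Since Mercator area scale is 1/cos²φ, the true area equals the apparent area multiplied by cos²φ.
True area of desert tract: 270000 × cos²(42.8°) = 270000 × 0.5384 = 145400 km².
True area of survey plot: 198000 × cos²(7.6°) = 198000 × 0.9825 = 194500 km².
Ratio = 145400 / 194500 ≈ 0.747.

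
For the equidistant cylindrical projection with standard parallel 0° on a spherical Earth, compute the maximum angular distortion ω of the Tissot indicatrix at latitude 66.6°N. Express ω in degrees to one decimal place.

51.1°

For the equirectangular projection with φ₀ = 0 (plate carrée), h = 1 along meridians and k = sec φ along parallels.
At 66.6°: h = 1.000, k = 2.518; principal scales a = 2.518, b = 1.000.
sin(ω/2) = (a − b)/(a + b) = 1.518/3.518 = 0.4315, so ω = 2 arcsin(0.4315) ≈ 51.1°.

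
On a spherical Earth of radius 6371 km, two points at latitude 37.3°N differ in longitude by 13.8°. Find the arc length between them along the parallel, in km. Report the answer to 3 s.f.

Arc length along a parallel = R cos φ · Δλ (with Δλ in radians).
= 6371 × cos 37.3° × (13.8° × π/180) = 6371 × 0.7955 × 0.2409 ≈ 1220 km.

1220 km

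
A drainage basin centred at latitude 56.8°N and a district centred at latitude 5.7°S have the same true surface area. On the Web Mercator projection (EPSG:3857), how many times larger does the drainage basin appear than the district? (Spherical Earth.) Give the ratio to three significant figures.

Mercator areal scale is sec²φ.
At 56.8°: sec²(56.8°) = 1/0.5476² = 3.335.
At 5.7°: sec²(5.7°) = 1/0.9951² = 1.010.
Ratio = 3.335/1.010 = cos²(5.7°)/cos²(56.8°) ≈ 3.30.

3.30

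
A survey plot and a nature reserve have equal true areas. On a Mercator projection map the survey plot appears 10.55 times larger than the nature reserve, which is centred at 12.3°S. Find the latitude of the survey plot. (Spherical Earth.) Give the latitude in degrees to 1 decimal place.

72.5°

Mercator areal scale is sec²φ, so apparent-area ratio = sec²φ₁ / sec²φ₂ = cos²φ₂ / cos²φ₁.
cos²φ₂ / cos²φ₁ = 10.55  ⇒  cos φ₁ = cos 12.3° / √10.55 = 0.9770/3.248 = 0.3008.
φ₁ = arccos(0.3008) ≈ 72.5°.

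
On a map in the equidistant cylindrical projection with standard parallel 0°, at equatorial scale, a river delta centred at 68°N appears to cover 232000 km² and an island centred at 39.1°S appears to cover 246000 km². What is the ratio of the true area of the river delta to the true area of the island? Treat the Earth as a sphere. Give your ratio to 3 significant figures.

Plate carrée has h = 1 and k = sec φ, giving areal scale sec φ; true area = (apparent area) · cos φ.
True area of river delta: 232000 × cos(68°) = 232000 × 0.3746 = 86910 km².
True area of island: 246000 × cos(39.1°) = 246000 × 0.7760 = 190900 km².
Ratio = 86910 / 190900 ≈ 0.455.

0.455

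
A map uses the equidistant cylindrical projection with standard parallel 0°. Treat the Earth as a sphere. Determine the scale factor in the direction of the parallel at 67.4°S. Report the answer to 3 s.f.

In the plate carrée (x = Rλ, y = Rφ), meridians are true-scale (h = 1) and parallels are stretched by k = sec φ.
k = 1/cos 67.4° = 1/0.3843 = 2.602.

2.60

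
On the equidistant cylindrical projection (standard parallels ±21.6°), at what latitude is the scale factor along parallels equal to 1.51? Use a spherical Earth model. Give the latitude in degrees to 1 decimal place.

With standard parallel φ₀ = 21.6°, the equirectangular projection gives x = Rλ cos φ₀, y = Rφ, so h = 1 and k = cos 21.6° / cos φ.
k = cos φ₀ / cos φ = 1.51  ⇒  cos φ = cos 21.6° / 1.51 = 0.6157.
φ = arccos(0.6157) ≈ 52.0°.

52.0°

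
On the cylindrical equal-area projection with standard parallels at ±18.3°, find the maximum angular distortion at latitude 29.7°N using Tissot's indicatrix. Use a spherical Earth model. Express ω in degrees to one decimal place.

For cylindrical equal-area with standard parallel φ₀, h = cos φ / cos φ₀ and k = cos φ₀ / cos φ, so h·k = 1.
At 29.7°: h = 0.9149, k = 1.093; principal scales a = 1.093, b = 0.9149.
sin(ω/2) = (a − b)/(a + b) = 0.1781/2.008 = 0.08870, so ω = 2 arcsin(0.08870) ≈ 10.2°.

10.2°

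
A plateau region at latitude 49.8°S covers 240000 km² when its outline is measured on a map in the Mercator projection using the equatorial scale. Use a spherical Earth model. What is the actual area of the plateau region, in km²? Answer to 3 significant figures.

Mercator is conformal, so the point scale is isotropic: h = k = sec φ = 1/cos φ.
Areal scale = k² = sec²φ = 1/cos²(49.8°) = 1/0.6455² = 2.400.
True area = apparent / (areal scale) = 240000 / 2.400 ≈ 100000 km².

100000 km²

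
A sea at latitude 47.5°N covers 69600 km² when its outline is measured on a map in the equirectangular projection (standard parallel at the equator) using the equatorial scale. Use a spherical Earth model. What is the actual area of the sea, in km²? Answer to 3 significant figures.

47000 km²

In the plate carrée (x = Rλ, y = Rφ), meridians are true-scale (h = 1) and parallels are stretched by k = sec φ.
Areal scale = h·k = 1 × sec φ; at 47.5°, h = 1.000, k = 1.480, so h·k = 1.480.
True area = apparent / (areal scale) = 69600 / 1.480 ≈ 47000 km².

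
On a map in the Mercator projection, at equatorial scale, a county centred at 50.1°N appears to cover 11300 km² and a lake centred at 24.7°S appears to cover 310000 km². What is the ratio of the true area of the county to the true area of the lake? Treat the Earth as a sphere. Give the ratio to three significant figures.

0.0182

Mercator's areal exaggeration is sec²φ; hence true area = (apparent area) · cos²φ.
True area of county: 11300 × cos²(50.1°) = 11300 × 0.4115 = 4649 km².
True area of lake: 310000 × cos²(24.7°) = 310000 × 0.8254 = 255900 km².
Ratio = 4649 / 255900 ≈ 0.0182.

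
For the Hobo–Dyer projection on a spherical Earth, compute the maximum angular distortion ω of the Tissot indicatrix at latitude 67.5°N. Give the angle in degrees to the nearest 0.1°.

The Hobo–Dyer projection is cylindrical equal-area with φ₀ = 37.5°. For cylindrical equal-area with standard parallel φ₀, h = cos φ / cos φ₀ and k = cos φ₀ / cos φ, so h·k = 1.
At 67.5°: h = 0.4824, k = 2.073; principal scales a = 2.073, b = 0.4824.
sin(ω/2) = (a − b)/(a + b) = 1.591/2.555 = 0.6225, so ω = 2 arcsin(0.6225) ≈ 77.0°.

77.0°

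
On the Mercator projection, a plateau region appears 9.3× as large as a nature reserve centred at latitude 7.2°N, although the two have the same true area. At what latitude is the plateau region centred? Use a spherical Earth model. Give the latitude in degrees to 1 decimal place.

71.0°

Mercator areal scale is sec²φ, so apparent-area ratio = sec²φ₁ / sec²φ₂ = cos²φ₂ / cos²φ₁.
cos²φ₂ / cos²φ₁ = 9.3  ⇒  cos φ₁ = cos 7.2° / √9.3 = 0.9921/3.050 = 0.3253.
φ₁ = arccos(0.3253) ≈ 71.0°.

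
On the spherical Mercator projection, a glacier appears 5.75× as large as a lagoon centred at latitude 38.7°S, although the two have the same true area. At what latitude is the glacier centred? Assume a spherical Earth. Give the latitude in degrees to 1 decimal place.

71.0°

For equal true areas on Mercator, apparent areas scale as sec²φ, so the ratio is cos²φ₂ / cos²φ₁.
cos²φ₂ / cos²φ₁ = 5.75  ⇒  cos φ₁ = cos 38.7° / √5.75 = 0.7804/2.398 = 0.3255.
φ₁ = arccos(0.3255) ≈ 71.0°.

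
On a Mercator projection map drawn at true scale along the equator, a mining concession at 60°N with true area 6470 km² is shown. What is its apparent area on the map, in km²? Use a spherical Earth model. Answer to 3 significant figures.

Mercator is conformal, so the point scale is isotropic: h = k = sec φ = 1/cos φ.
Areal scale = k² = sec²φ = 1/cos²(60°) = 1/0.5000² = 4.000.
Apparent area = 6470 × 4.000 ≈ 25900 km².

25900 km²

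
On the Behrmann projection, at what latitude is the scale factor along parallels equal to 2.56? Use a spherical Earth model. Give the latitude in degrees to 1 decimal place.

70.2°

The Behrmann projection is cylindrical equal-area with φ₀ = 30°. Cylindrical equal-area (φ₀ = 30°): h = cos φ / cos 30° along meridians, k = cos 30° / cos φ along parallels; h·k = 1.
k = cos φ₀ / cos φ = 2.56  ⇒  cos φ = cos 30° / 2.56 = 0.3383.
φ = arccos(0.3383) ≈ 70.2°.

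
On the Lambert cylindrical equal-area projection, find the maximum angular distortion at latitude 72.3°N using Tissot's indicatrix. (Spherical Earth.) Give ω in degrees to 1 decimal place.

112.4°

The Lambert cylindrical equal-area projection is the cylindrical equal-area projection with its standard parallel at the equator (φ₀ = 0). A cylindrical equal-area projection with standard parallel φ₀ has meridian scale h = cos φ / cos φ₀ and parallel scale k = cos φ₀ / cos φ (so areas are preserved, h·k = 1).
At 72.3°: h = 0.3040, k = 3.289; principal scales a = 3.289, b = 0.3040.
sin(ω/2) = (a − b)/(a + b) = 2.985/3.593 = 0.8308, so ω = 2 arcsin(0.8308) ≈ 112.4°.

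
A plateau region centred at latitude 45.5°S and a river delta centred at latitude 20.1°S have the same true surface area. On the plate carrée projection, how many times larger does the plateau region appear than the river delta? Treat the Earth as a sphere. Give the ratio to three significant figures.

1.34

In the plate carrée (x = Rλ, y = Rφ), meridians are true-scale (h = 1) and parallels are stretched by k = sec φ.
Areal scale at 45.5°: h·k = 1.000 × 1.427 = 1.427.
Areal scale at 20.1°: h·k = 1.000 × 1.065 = 1.065.
Ratio = 1.427/1.065 ≈ 1.34.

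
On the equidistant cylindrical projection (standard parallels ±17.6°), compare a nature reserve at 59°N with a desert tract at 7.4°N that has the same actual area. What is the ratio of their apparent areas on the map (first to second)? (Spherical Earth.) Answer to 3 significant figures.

1.93

The equidistant cylindrical projection with φ₀ = 17.6° has h = 1 (meridians true) and k = cos φ₀ / cos φ along parallels.
Areal scale at 59°: h·k = 1.000 × 1.851 = 1.851.
Areal scale at 7.4°: h·k = 1.000 × 0.9612 = 0.9612.
Ratio = 1.851/0.9612 ≈ 1.93.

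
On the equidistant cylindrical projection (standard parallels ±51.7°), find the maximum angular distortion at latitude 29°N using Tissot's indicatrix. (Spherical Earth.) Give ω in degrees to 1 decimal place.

19.6°

In the equirectangular projection with standard parallel φ₀ = 51.7° (x = Rλ cos φ₀, y = Rφ), meridians are true-scale (h = 1) and the parallel scale is k = cos φ₀ / cos φ.
At 29°: h = 1.000, k = 0.7086; principal scales a = 1.000, b = 0.7086.
sin(ω/2) = (a − b)/(a + b) = 0.2914/1.709 = 0.1705, so ω = 2 arcsin(0.1705) ≈ 19.6°.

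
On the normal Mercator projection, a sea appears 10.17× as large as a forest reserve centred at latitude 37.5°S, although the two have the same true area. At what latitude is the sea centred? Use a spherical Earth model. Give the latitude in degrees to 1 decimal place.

On Mercator, (apparent₁)/(apparent₂) = sec²φ₁ / sec²φ₂ when true areas are equal.
cos²φ₂ / cos²φ₁ = 10.17  ⇒  cos φ₁ = cos 37.5° / √10.17 = 0.7934/3.189 = 0.2488.
φ₁ = arccos(0.2488) ≈ 75.6°.

75.6°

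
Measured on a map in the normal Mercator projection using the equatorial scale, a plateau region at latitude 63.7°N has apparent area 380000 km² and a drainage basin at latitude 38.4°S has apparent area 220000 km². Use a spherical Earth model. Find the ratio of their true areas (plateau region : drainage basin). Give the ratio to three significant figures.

Since Mercator area scale is 1/cos²φ, the true area equals the apparent area multiplied by cos²φ.
True area of plateau region: 380000 × cos²(63.7°) = 380000 × 0.1963 = 74600 km².
True area of drainage basin: 220000 × cos²(38.4°) = 220000 × 0.6142 = 135100 km².
Ratio = 74600 / 135100 ≈ 0.552.

0.552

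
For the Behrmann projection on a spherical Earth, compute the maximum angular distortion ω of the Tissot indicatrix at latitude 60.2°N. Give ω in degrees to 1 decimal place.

The Behrmann projection is cylindrical equal-area with φ₀ = 30°. Cylindrical equal-area (φ₀ = 30°): h = cos φ / cos 30° along meridians, k = cos 30° / cos φ along parallels; h·k = 1.
At 60.2°: h = 0.5739, k = 1.743; principal scales a = 1.743, b = 0.5739.
sin(ω/2) = (a − b)/(a + b) = 1.169/2.316 = 0.5045, so ω = 2 arcsin(0.5045) ≈ 60.6°.

60.6°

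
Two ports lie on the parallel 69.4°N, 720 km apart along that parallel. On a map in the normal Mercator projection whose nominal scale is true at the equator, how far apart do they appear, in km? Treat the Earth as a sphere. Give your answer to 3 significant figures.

For Mercator, h = k = sec φ (a conformal cylindrical projection has a single point scale, 1/cos φ).
Along the parallel, k = sec 69.4° = 1/0.3518 = 2.842.
Map distance = 720 × 2.842 ≈ 2050 km.

2050 km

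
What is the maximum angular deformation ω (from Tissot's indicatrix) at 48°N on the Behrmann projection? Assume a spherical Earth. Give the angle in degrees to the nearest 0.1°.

The Behrmann projection is cylindrical equal-area with φ₀ = 30°. For cylindrical equal-area with standard parallel φ₀, h = cos φ / cos φ₀ and k = cos φ₀ / cos φ, so h·k = 1.
At 48°: h = 0.7726, k = 1.294; principal scales a = 1.294, b = 0.7726.
sin(ω/2) = (a − b)/(a + b) = 0.5216/2.067 = 0.2524, so ω = 2 arcsin(0.2524) ≈ 29.2°.

29.2°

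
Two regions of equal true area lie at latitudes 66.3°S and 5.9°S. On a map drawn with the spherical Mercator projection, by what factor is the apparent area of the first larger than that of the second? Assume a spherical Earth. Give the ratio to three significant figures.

Mercator areal scale is sec²φ.
At 66.3°: sec²(66.3°) = 1/0.4019² = 6.190.
At 5.9°: sec²(5.9°) = 1/0.9947² = 1.011.
Ratio = 6.190/1.011 = cos²(5.9°)/cos²(66.3°) ≈ 6.12.

6.12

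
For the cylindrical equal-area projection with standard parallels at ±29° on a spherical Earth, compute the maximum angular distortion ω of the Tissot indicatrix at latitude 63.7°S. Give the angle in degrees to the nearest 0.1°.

72.5°

Cylindrical equal-area (φ₀ = 29°): h = cos φ / cos 29° along meridians, k = cos 29° / cos φ along parallels; h·k = 1.
At 63.7°: h = 0.5066, k = 1.974; principal scales a = 1.974, b = 0.5066.
sin(ω/2) = (a − b)/(a + b) = 1.467/2.481 = 0.5916, so ω = 2 arcsin(0.5916) ≈ 72.5°.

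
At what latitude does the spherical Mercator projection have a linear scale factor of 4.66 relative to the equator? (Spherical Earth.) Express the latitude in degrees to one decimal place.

Mercator scale is k = sec φ = 1/cos φ.
1/cos φ = 4.66  ⇒  cos φ = 0.2146  ⇒  φ = arccos(0.2146) ≈ 77.6°.

77.6°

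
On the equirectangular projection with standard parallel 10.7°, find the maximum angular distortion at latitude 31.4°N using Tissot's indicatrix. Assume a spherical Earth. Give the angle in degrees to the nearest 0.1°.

8.1°

With standard parallel φ₀ = 10.7°, the equirectangular projection gives x = Rλ cos φ₀, y = Rφ, so h = 1 and k = cos 10.7° / cos φ.
At 31.4°: h = 1.000, k = 1.151; principal scales a = 1.151, b = 1.000.
sin(ω/2) = (a − b)/(a + b) = 0.1512/2.151 = 0.07029, so ω = 2 arcsin(0.07029) ≈ 8.1°.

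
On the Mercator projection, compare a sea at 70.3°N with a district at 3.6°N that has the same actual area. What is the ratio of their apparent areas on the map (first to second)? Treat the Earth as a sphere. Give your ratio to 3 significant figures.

Mercator is conformal with k = sec φ, so areal scale = k² = sec²φ.
At 70.3°: sec²(70.3°) = 1/0.3371² = 8.800.
At 3.6°: sec²(3.6°) = 1/0.9980² = 1.004.
Ratio = 8.800/1.004 = cos²(3.6°)/cos²(70.3°) ≈ 8.77.

8.77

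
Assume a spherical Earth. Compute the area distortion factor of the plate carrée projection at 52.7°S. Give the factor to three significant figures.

1.65

For the equirectangular projection with φ₀ = 0 (plate carrée), h = 1 along meridians and k = sec φ along parallels.
Areal scale = h·k = 1 × sec φ; at 52.7°, h = 1.000, k = 1.650, so h·k = 1.650.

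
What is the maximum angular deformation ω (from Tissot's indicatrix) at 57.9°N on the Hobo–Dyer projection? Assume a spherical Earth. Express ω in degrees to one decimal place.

The Hobo–Dyer projection is cylindrical equal-area with φ₀ = 37.5°. A cylindrical equal-area projection with standard parallel φ₀ has meridian scale h = cos φ / cos φ₀ and parallel scale k = cos φ₀ / cos φ (so areas are preserved, h·k = 1).
At 57.9°: h = 0.6698, k = 1.493; principal scales a = 1.493, b = 0.6698.
sin(ω/2) = (a − b)/(a + b) = 0.8231/2.163 = 0.3806, so ω = 2 arcsin(0.3806) ≈ 44.7°.

44.7°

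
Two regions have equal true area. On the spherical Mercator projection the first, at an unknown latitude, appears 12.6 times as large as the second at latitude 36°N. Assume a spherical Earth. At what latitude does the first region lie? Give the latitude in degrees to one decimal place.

Mercator areal scale is sec²φ, so apparent-area ratio = sec²φ₁ / sec²φ₂ = cos²φ₂ / cos²φ₁.
cos²φ₂ / cos²φ₁ = 12.6  ⇒  cos φ₁ = cos 36° / √12.6 = 0.8090/3.550 = 0.2279.
φ₁ = arccos(0.2279) ≈ 76.8°.

76.8°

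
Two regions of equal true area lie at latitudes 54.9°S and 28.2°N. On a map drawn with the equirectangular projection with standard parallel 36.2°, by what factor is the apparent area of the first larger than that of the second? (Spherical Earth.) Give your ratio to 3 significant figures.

In the equirectangular projection with standard parallel φ₀ = 36.2° (x = Rλ cos φ₀, y = Rφ), meridians are true-scale (h = 1) and the parallel scale is k = cos φ₀ / cos φ.
Areal scale at 54.9°: h·k = 1.000 × 1.403 = 1.403.
Areal scale at 28.2°: h·k = 1.000 × 0.9156 = 0.9156.
Ratio = 1.403/0.9156 ≈ 1.53.

1.53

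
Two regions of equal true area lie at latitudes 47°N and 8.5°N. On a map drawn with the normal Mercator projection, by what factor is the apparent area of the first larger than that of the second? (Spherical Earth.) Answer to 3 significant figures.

Mercator is conformal with k = sec φ, so areal scale = k² = sec²φ.
At 47°: sec²(47°) = 1/0.6820² = 2.150.
At 8.5°: sec²(8.5°) = 1/0.9890² = 1.022.
Ratio = 2.150/1.022 = cos²(8.5°)/cos²(47°) ≈ 2.10.

2.10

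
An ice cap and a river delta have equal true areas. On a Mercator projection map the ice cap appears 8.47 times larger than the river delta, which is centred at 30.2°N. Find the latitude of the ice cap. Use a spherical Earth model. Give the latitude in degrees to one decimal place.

72.7°

Mercator areal scale is sec²φ, so apparent-area ratio = sec²φ₁ / sec²φ₂ = cos²φ₂ / cos²φ₁.
cos²φ₂ / cos²φ₁ = 8.47  ⇒  cos φ₁ = cos 30.2° / √8.47 = 0.8643/2.910 = 0.2970.
φ₁ = arccos(0.2970) ≈ 72.7°.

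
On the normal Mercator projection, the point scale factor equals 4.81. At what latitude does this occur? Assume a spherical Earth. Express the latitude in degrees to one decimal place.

Mercator scale is k = sec φ = 1/cos φ.
1/cos φ = 4.81  ⇒  cos φ = 0.2079  ⇒  φ = arccos(0.2079) ≈ 78.0°.

78.0°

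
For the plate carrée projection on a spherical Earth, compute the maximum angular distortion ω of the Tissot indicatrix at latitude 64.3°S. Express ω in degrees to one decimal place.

For the equirectangular projection with φ₀ = 0 (plate carrée), h = 1 along meridians and k = sec φ along parallels.
At 64.3°: h = 1.000, k = 2.306; principal scales a = 2.306, b = 1.000.
sin(ω/2) = (a − b)/(a + b) = 1.306/3.306 = 0.3950, so ω = 2 arcsin(0.3950) ≈ 46.5°.

46.5°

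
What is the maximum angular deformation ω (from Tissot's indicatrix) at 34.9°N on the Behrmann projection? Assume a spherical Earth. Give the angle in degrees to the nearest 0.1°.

Behrmann is a cylindrical equal-area projection with standard parallels at ±30°. For cylindrical equal-area with standard parallel φ₀, h = cos φ / cos φ₀ and k = cos φ₀ / cos φ, so h·k = 1.
At 34.9°: h = 0.9470, k = 1.056; principal scales a = 1.056, b = 0.9470.
sin(ω/2) = (a − b)/(a + b) = 0.1089/2.003 = 0.05437, so ω = 2 arcsin(0.05437) ≈ 6.2°.

6.2°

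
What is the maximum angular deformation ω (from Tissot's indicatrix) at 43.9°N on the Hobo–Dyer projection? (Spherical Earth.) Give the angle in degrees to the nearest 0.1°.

The Hobo–Dyer projection is cylindrical equal-area with φ₀ = 37.5°. A cylindrical equal-area projection with standard parallel φ₀ has meridian scale h = cos φ / cos φ₀ and parallel scale k = cos φ₀ / cos φ (so areas are preserved, h·k = 1).
At 43.9°: h = 0.9082, k = 1.101; principal scales a = 1.101, b = 0.9082.
sin(ω/2) = (a − b)/(a + b) = 0.1928/2.009 = 0.09596, so ω = 2 arcsin(0.09596) ≈ 11.0°.

11.0°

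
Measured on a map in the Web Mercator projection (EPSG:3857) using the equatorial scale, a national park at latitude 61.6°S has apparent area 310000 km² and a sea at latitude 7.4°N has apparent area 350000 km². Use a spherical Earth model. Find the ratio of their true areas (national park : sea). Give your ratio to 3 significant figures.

0.204

Mercator's areal exaggeration is sec²φ; hence true area = (apparent area) · cos²φ.
True area of national park: 310000 × cos²(61.6°) = 310000 × 0.2262 = 70130 km².
True area of sea: 350000 × cos²(7.4°) = 350000 × 0.9834 = 344200 km².
Ratio = 70130 / 344200 ≈ 0.204.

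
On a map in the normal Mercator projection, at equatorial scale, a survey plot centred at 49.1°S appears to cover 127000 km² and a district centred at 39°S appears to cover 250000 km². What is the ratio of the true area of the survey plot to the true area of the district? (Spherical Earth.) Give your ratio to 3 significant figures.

On Mercator the areal scale is sec²φ, so true area = apparent × cos²φ.
True area of survey plot: 127000 × cos²(49.1°) = 127000 × 0.4287 = 54440 km².
True area of district: 250000 × cos²(39°) = 250000 × 0.6040 = 151000 km².
Ratio = 54440 / 151000 ≈ 0.361.

0.361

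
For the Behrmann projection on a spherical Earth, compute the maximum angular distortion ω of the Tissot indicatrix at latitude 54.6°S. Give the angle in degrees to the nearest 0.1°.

44.9°

The Behrmann projection is cylindrical equal-area with φ₀ = 30°. A cylindrical equal-area projection with standard parallel φ₀ has meridian scale h = cos φ / cos φ₀ and parallel scale k = cos φ₀ / cos φ (so areas are preserved, h·k = 1).
At 54.6°: h = 0.6689, k = 1.495; principal scales a = 1.495, b = 0.6689.
sin(ω/2) = (a − b)/(a + b) = 0.8261/2.164 = 0.3818, so ω = 2 arcsin(0.3818) ≈ 44.9°.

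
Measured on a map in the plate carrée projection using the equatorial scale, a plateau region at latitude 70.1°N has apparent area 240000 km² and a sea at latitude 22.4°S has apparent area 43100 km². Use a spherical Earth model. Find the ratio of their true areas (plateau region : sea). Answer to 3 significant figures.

On the plate carrée, areal scale = h·k = 1 × sec φ, so true area = apparent × cos φ.
True area of plateau region: 240000 × cos(70.1°) = 240000 × 0.3404 = 81690 km².
True area of sea: 43100 × cos(22.4°) = 43100 × 0.9245 = 39850 km².
Ratio = 81690 / 39850 ≈ 2.05.

2.05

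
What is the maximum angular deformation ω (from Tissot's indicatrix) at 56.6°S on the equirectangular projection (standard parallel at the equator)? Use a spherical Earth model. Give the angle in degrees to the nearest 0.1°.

33.7°

Plate carrée maps x = Rλ, y = Rφ. The meridian scale is h = 1 and the parallel scale is k = 1/cos φ = sec φ.
At 56.6°: h = 1.000, k = 1.817; principal scales a = 1.817, b = 1.000.
sin(ω/2) = (a − b)/(a + b) = 0.8166/2.817 = 0.2899, so ω = 2 arcsin(0.2899) ≈ 33.7°.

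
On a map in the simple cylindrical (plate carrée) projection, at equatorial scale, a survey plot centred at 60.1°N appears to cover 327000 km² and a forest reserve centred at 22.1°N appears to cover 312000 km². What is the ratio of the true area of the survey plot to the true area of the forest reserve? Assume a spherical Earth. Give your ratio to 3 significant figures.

0.564

On the plate carrée, areal scale = h·k = 1 × sec φ, so true area = apparent × cos φ.
True area of survey plot: 327000 × cos(60.1°) = 327000 × 0.4985 = 163000 km².
True area of forest reserve: 312000 × cos(22.1°) = 312000 × 0.9265 = 289100 km².
Ratio = 163000 / 289100 ≈ 0.564.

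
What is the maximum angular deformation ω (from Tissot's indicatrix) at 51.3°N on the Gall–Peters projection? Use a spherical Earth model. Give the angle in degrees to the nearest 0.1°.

The Gall–Peters projection is cylindrical equal-area with φ₀ = 45°. A cylindrical equal-area projection with standard parallel φ₀ has meridian scale h = cos φ / cos φ₀ and parallel scale k = cos φ₀ / cos φ (so areas are preserved, h·k = 1).
At 51.3°: h = 0.8842, k = 1.131; principal scales a = 1.131, b = 0.8842.
sin(ω/2) = (a − b)/(a + b) = 0.2467/2.015 = 0.1224, so ω = 2 arcsin(0.1224) ≈ 14.1°.

14.1°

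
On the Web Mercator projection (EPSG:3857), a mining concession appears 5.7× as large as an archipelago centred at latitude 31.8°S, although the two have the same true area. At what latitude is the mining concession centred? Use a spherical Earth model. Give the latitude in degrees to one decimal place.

69.1°

For equal true areas on Mercator, apparent areas scale as sec²φ, so the ratio is cos²φ₂ / cos²φ₁.
cos²φ₂ / cos²φ₁ = 5.7  ⇒  cos φ₁ = cos 31.8° / √5.7 = 0.8499/2.387 = 0.3560.
φ₁ = arccos(0.3560) ≈ 69.1°.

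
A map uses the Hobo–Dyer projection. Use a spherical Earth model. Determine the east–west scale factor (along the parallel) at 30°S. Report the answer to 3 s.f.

0.916

Hobo–Dyer is a cylindrical equal-area projection with standard parallels at ±37.5°. For cylindrical equal-area with standard parallel φ₀, h = cos φ / cos φ₀ and k = cos φ₀ / cos φ, so h·k = 1.
k = cos 37.5° / cos 30° = 0.7934/0.8660 = 0.9161.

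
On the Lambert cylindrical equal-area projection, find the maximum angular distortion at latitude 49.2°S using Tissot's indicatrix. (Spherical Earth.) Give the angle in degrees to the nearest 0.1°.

47.4°

The Lambert cylindrical equal-area projection is the cylindrical equal-area projection with its standard parallel at the equator (φ₀ = 0). For cylindrical equal-area with standard parallel φ₀, h = cos φ / cos φ₀ and k = cos φ₀ / cos φ, so h·k = 1.
At 49.2°: h = 0.6534, k = 1.530; principal scales a = 1.530, b = 0.6534.
sin(ω/2) = (a − b)/(a + b) = 0.8770/2.184 = 0.4016, so ω = 2 arcsin(0.4016) ≈ 47.4°.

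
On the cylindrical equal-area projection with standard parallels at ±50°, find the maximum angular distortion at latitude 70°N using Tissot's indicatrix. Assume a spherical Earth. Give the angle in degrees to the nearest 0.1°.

For cylindrical equal-area with standard parallel φ₀, h = cos φ / cos φ₀ and k = cos φ₀ / cos φ, so h·k = 1.
At 70°: h = 0.5321, k = 1.879; principal scales a = 1.879, b = 0.5321.
sin(ω/2) = (a − b)/(a + b) = 1.347/2.411 = 0.5587, so ω = 2 arcsin(0.5587) ≈ 67.9°.

67.9°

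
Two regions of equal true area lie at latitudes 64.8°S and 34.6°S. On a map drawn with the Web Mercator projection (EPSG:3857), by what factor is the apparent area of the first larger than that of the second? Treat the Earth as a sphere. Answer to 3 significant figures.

3.74

Mercator is conformal with k = sec φ, so areal scale = k² = sec²φ.
At 64.8°: sec²(64.8°) = 1/0.4258² = 5.516.
At 34.6°: sec²(34.6°) = 1/0.8231² = 1.476.
Ratio = 5.516/1.476 = cos²(34.6°)/cos²(64.8°) ≈ 3.74.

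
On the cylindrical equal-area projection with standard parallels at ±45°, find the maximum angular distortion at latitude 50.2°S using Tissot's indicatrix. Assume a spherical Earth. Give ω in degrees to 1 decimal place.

A cylindrical equal-area projection with standard parallel φ₀ has meridian scale h = cos φ / cos φ₀ and parallel scale k = cos φ₀ / cos φ (so areas are preserved, h·k = 1).
At 50.2°: h = 0.9053, k = 1.105; principal scales a = 1.105, b = 0.9053.
sin(ω/2) = (a − b)/(a + b) = 0.1994/2.010 = 0.09921, so ω = 2 arcsin(0.09921) ≈ 11.4°.

11.4°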